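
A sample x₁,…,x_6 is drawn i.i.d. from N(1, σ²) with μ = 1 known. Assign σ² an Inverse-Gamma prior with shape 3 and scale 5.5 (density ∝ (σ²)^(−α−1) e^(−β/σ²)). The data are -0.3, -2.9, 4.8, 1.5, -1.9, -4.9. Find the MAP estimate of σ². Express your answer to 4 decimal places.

σ̂²_MAP = 6.1293

Sum of squared deviations about the known mean: SS = (-0.3−1)² + (-2.9−1)² + (4.8−1)² + (1.5−1)² + (-1.9−1)² + (-4.9−1)² = 74.81.
The Normal likelihood contributes (σ²)^(−n/2) exp(−SS/(2σ²)), so the posterior is Inverse-Gamma(α + n/2, β + SS/2) = Inverse-Gamma(6, 42.905).
The mode of Inverse-Gamma(a, b) is b/(a+1) = 42.905/7 ≈ 6.1293.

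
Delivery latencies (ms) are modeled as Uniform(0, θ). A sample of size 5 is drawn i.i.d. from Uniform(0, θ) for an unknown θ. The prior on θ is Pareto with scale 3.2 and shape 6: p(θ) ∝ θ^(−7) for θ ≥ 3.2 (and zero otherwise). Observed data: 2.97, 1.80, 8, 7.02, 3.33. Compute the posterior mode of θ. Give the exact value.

The Uniform(0, θ) likelihood is θ^(−n) for θ ≥ max(xᵢ), zero otherwise. Here max(xᵢ) = 8.
Posterior ∝ θ^(−7) · θ^(−5) = θ^(−12) on θ ≥ max(3.2, 8) = 8.
This density is strictly decreasing in θ, so the posterior mode lies at the lower boundary of the support.

θ̂_MAP = 8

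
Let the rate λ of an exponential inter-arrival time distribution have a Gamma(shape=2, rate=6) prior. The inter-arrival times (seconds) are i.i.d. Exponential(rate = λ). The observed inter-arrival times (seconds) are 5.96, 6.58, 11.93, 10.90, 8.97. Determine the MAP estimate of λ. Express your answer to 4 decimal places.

The Exponential(rate=λ) likelihood is ∝ λ^n e^(−λΣtᵢ). Here n = 5 and Σtᵢ = 5.96 + 6.58 + 11.93 + 10.90 + 8.97 = 44.34.
Posterior ∝ λe^(−6λ) · λ^5e^(−44.34λ) = λ^6e^(−50.34λ), i.e. Gamma(7, 50.34).
Mode = (a−1)/b = 6/50.34 ≈ 0.1192.

λ̂_MAP = 0.1192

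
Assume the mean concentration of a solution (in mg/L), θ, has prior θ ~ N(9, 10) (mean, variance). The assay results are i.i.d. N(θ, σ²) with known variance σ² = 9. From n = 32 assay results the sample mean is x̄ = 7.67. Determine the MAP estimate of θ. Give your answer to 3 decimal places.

θ̂_MAP = 7.706

n = 32, x̄ = 7.67.
For a Normal prior and Normal likelihood with known variance, the posterior is Normal; its mode equals its mean, the precision-weighted average.
Prior precision 1/σ₀² = 1/10 = 0.1; data precision n/σ² = 32/9.
θ̂ = (0.1·9 + (32/9)·7.67) / (0.1 + 32/9) = (12677/450)/(329/90) = 1811/235 ≈ 7.706.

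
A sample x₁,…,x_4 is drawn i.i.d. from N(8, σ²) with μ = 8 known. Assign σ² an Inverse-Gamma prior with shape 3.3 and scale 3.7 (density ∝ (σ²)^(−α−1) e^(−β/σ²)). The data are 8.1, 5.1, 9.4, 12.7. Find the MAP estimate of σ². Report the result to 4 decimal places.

σ̂²_MAP = 3.1643

Sum of squared deviations about the known mean: SS = (8.1−8)² + (5.1−8)² + (9.4−8)² + (12.7−8)² = 32.47.
The Normal likelihood contributes (σ²)^(−n/2) exp(−SS/(2σ²)), so the posterior is Inverse-Gamma(α + n/2, β + SS/2) = Inverse-Gamma(5.3, 19.935).
The mode of Inverse-Gamma(a, b) is b/(a+1) = 19.935/6.3 ≈ 3.1643.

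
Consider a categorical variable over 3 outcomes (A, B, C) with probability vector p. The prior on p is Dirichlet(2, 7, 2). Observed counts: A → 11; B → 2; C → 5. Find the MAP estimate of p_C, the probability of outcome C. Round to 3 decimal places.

The posterior is Dirichlet(αᵢ + nᵢ) = Dirichlet(13, 9, 7).
For a Dirichlet(a₁,…,a_K) with all aᵢ > 1, the mode has j-th component (aⱼ − 1)/(Σaᵢ − K).
Here Σaᵢ = 29 and K = 3, so p_C = (7 − 1)/(29 − 3) = 6/26 ≈ 0.231.

MAP estimate of p_C = 0.231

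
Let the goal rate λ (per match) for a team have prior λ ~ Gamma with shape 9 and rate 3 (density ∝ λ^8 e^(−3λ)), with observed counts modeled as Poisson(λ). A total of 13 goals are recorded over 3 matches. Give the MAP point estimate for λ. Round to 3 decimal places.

Σxᵢ = 13, n = 3.
Posterior ∝ λ^8e^(−3λ) · λ^13e^(−3λ) = λ^21e^(−6λ), i.e. Gamma(shape=22, rate=6).
The mode of a Gamma(a, b) with a ≥ 1 (shape–rate) is (a−1)/b = 21/6 ≈ 3.500.

λ̂_MAP = 3.500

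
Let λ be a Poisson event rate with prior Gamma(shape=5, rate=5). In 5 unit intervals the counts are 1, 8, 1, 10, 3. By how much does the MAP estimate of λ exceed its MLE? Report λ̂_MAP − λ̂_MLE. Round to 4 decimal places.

Σxᵢ = 23. Posterior is Gamma(28, 10); MAP = (28−1)/10 = 27/10 ≈ 2.70000.
MLE = x̄ = 23/5 ≈ 4.60000.
Difference = 27/10 − 23/5 = -19/10 ≈ -1.9000.

MAP − MLE = -1.9000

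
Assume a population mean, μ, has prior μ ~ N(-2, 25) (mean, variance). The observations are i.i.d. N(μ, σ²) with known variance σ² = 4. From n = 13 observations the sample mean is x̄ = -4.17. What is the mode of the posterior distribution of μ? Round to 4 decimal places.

μ̂_MAP = -4.1436

n = 13, x̄ = -4.17.
For a Normal prior and Normal likelihood with known variance, the posterior is Normal; its mode equals its mean, the precision-weighted average.
Prior precision 1/σ₀² = 1/25 = 0.04; data precision n/σ² = 13/4 = 3.25.
μ̂ = (0.04·(-2) + 3.25·(-4.17)) / (0.04 + 3.25) = (-13.6325)/3.29 = -779/188 ≈ -4.1436.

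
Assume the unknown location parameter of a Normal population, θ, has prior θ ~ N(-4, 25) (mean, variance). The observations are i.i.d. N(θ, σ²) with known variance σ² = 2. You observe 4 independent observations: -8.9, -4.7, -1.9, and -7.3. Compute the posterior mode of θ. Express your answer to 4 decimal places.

n = 4; x̄ = ((-8.9) + (-4.7) + (-1.9) + (-7.3))/4 = -22.8/4 = -5.7.
For a Normal prior and Normal likelihood with known variance, the posterior is Normal; its mode equals its mean, the precision-weighted average.
Prior precision 1/σ₀² = 1/25 = 0.04; data precision n/σ² = 4/2 = 2.
θ̂ = (0.04·(-4) + 2·(-5.7)) / (0.04 + 2) = (-11.56)/2.04 = -17/3 ≈ -5.6667.

θ̂_MAP = -5.6667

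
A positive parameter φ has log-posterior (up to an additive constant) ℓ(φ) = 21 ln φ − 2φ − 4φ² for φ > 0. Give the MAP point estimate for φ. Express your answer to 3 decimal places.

ℓ'(φ) = 21/φ − 2 − 8φ. Setting this to zero and multiplying by φ: 8φ² + 2φ − 21 = 0.
φ = (−2 + √(2² + 4·8·21)) / (2·8) = (−2 + √676) / 16 = (−2 + 26)/16 = 3/2.
ℓ''(φ) = −21/φ² − 8 < 0, confirming a maximum.

φ̂_MAP = 1.500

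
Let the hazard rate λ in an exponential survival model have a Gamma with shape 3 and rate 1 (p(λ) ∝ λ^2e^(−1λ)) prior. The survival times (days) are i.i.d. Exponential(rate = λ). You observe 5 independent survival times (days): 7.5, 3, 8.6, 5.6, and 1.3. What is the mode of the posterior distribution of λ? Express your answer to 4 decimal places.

The Exponential(rate=λ) likelihood is ∝ λ^n e^(−λΣtᵢ). Here n = 5 and Σtᵢ = 7.5 + 3 + 8.6 + 5.6 + 1.3 = 26.
Posterior ∝ λ^2e^(−1λ) · λ^5e^(−26λ) = λ^7e^(−27λ), i.e. Gamma(8, 27).
Mode = (a−1)/b = 7/27 ≈ 0.2593.

λ̂_MAP = 0.2593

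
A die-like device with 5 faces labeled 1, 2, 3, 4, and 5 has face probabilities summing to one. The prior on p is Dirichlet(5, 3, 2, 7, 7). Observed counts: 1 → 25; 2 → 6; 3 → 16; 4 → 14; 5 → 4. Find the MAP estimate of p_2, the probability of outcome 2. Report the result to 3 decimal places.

MAP estimate: 0.095

The posterior is Dirichlet(αᵢ + nᵢ) = Dirichlet(30, 9, 18, 21, 11).
For a Dirichlet(a₁,…,a_K) with all aᵢ > 1, the mode has j-th component (aⱼ − 1)/(Σaᵢ − K).
Here Σaᵢ = 89 and K = 5, so p_2 = (9 − 1)/(89 − 5) = 8/84 ≈ 0.095.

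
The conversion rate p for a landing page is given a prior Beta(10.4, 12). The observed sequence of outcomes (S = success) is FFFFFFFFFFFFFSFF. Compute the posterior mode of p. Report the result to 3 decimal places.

p̂_MAP = 0.286

Prior: Beta(10.4, 12).
Data: 1 success in 16 trials (from the sequence). The binomial likelihood contributes p(1−p)^15, so the posterior is Beta(10.4+1, 12+15) = Beta(11.4, 27).
For Beta(a, b) with a, b > 1 the mode is (a−1)/(a+b−2) = 10.4/36.4 ≈ 0.286.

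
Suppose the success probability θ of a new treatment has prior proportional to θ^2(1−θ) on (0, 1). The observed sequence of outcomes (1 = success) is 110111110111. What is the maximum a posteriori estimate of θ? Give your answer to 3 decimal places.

θ̂_MAP = 0.800

The prior density ∝ θ^2(1−θ)^1 is the kernel of Beta(3, 2).
Data: 10 successes in 12 trials (from the sequence). The binomial likelihood contributes θ^10(1−θ)^2, so the posterior is Beta(3+10, 2+2) = Beta(13, 4).
For Beta(a, b) with a, b > 1 the mode is (a−1)/(a+b−2) = 12/15 ≈ 0.800.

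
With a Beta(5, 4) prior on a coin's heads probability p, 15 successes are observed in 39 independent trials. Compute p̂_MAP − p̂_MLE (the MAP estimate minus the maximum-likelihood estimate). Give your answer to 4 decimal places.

MAP − MLE = 0.0284

Posterior is Beta(20, 28); MAP = (20−1)/(48−2) = 19/46 ≈ 0.41304.
MLE ignores the prior: p̂_MLE = k/n = 15/39 ≈ 0.38462.
Difference = 19/46 − 15/39 = 17/598 ≈ 0.0284.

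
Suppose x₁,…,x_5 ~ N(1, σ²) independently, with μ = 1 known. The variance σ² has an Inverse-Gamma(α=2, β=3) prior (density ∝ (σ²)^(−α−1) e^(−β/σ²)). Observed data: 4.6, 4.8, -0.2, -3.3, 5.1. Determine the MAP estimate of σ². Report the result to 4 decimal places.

σ̂²_MAP = 6.3764

Sum of squared deviations about the known mean: SS = (4.6−1)² + (4.8−1)² + (-0.2−1)² + (-3.3−1)² + (5.1−1)² = 64.14.
The Normal likelihood contributes (σ²)^(−n/2) exp(−SS/(2σ²)), so the posterior is Inverse-Gamma(α + n/2, β + SS/2) = Inverse-Gamma(4.5, 35.07).
The mode of Inverse-Gamma(a, b) is b/(a+1) = 35.07/5.5 ≈ 6.3764.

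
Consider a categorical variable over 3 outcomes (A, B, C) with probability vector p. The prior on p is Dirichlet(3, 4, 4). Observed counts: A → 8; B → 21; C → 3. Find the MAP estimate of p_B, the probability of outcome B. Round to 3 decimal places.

The posterior is Dirichlet(αᵢ + nᵢ) = Dirichlet(11, 25, 7).
For a Dirichlet(a₁,…,a_K) with all aᵢ > 1, the mode has j-th component (aⱼ − 1)/(Σaᵢ − K).
Here Σaᵢ = 43 and K = 3, so p_B = (25 − 1)/(43 − 3) = 24/40 ≈ 0.600.

MAP estimate of p_B = 0.600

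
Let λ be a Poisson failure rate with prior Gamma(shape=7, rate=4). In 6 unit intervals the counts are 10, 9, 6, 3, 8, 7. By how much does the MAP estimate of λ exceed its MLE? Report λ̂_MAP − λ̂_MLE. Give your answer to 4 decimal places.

MAP − MLE = -2.2667

Σxᵢ = 43. Posterior is Gamma(50, 10); MAP = (50−1)/10 = 49/10 ≈ 4.90000.
MLE = x̄ = 43/6 ≈ 7.16667.
Difference = 49/10 − 43/6 = -34/15 ≈ -2.2667.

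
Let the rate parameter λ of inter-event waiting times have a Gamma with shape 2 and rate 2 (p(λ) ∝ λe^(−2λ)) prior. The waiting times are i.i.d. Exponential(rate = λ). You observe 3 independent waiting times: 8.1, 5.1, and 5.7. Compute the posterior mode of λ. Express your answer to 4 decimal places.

λ̂_MAP = 0.1914

The Exponential(rate=λ) likelihood is ∝ λ^n e^(−λΣtᵢ). Here n = 3 and Σtᵢ = 8.1 + 5.1 + 5.7 = 18.9.
Posterior ∝ λe^(−2λ) · λ^3e^(−18.9λ) = λ^4e^(−20.9λ), i.e. Gamma(5, 20.9).
Mode = (a−1)/b = 4/20.9 ≈ 0.1914.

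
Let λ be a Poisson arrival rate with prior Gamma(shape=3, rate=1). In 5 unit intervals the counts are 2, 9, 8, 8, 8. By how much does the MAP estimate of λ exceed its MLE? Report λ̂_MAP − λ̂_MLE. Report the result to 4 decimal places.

MAP − MLE = -0.8333

Σxᵢ = 35. Posterior is Gamma(38, 6); MAP = (38−1)/6 = 37/6 ≈ 6.16667.
MLE = x̄ = 35/5 ≈ 7.00000.
Difference = 37/6 − 35/5 = -5/6 ≈ -0.8333.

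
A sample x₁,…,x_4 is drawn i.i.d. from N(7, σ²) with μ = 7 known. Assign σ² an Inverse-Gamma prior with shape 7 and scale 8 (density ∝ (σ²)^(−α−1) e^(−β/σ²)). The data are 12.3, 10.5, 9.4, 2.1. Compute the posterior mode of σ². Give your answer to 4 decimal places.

σ̂²_MAP = 4.3055

Sum of squared deviations about the known mean: SS = (12.3−7)² + (10.5−7)² + (9.4−7)² + (2.1−7)² = 70.11.
The Normal likelihood contributes (σ²)^(−n/2) exp(−SS/(2σ²)), so the posterior is Inverse-Gamma(α + n/2, β + SS/2) = Inverse-Gamma(9, 43.055).
The mode of Inverse-Gamma(a, b) is b/(a+1) = 43.055/10 ≈ 4.3055.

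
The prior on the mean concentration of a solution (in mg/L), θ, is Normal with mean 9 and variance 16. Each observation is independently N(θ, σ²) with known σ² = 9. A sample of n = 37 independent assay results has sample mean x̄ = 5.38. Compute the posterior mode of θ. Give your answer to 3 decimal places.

n = 37, x̄ = 5.38.
For a Normal prior and Normal likelihood with known variance, the posterior is Normal; its mode equals its mean, the precision-weighted average.
Prior precision 1/σ₀² = 1/16 = 0.0625; data precision n/σ² = 37/9.
θ̂ = (0.0625·9 + (37/9)·5.38) / (0.0625 + 37/9) = (81649/3600)/(601/144) = 81649/15025 ≈ 5.434.

θ̂_MAP = 5.434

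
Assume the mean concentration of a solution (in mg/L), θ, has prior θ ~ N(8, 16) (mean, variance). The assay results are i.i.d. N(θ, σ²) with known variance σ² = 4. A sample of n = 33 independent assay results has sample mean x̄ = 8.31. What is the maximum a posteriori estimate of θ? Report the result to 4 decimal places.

θ̂_MAP = 8.3077

n = 33, x̄ = 8.31.
For a Normal prior and Normal likelihood with known variance, the posterior is Normal; its mode equals its mean, the precision-weighted average.
Prior precision 1/σ₀² = 1/16 = 0.0625; data precision n/σ² = 33/4 = 8.25.
θ̂ = (0.0625·8 + 8.25·8.31) / (0.0625 + 8.25) = 69.0575/8.3125 = 27623/3325 ≈ 8.3077.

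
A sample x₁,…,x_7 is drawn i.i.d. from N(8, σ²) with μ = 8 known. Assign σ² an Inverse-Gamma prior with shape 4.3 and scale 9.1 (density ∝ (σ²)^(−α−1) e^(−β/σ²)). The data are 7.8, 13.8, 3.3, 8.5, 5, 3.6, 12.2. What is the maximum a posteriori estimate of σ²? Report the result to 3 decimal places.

Sum of squared deviations about the known mean: SS = (7.8−8)² + (13.8−8)² + (3.3−8)² + (8.5−8)² + (5−8)² + (3.6−8)² + (12.2−8)² = 102.02.
The Normal likelihood contributes (σ²)^(−n/2) exp(−SS/(2σ²)), so the posterior is Inverse-Gamma(α + n/2, β + SS/2) = Inverse-Gamma(7.8, 60.11).
The mode of Inverse-Gamma(a, b) is b/(a+1) = 60.11/8.8 ≈ 6.831.

σ̂²_MAP = 6.831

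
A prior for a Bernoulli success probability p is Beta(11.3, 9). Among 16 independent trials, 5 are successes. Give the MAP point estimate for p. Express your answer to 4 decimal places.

Prior: Beta(11.3, 9).
Data: 5 successes in 16 trials. The binomial likelihood contributes p^5(1−p)^11, so the posterior is Beta(11.3+5, 9+11) = Beta(16.3, 20).
For Beta(a, b) with a, b > 1 the mode is (a−1)/(a+b−2) = 15.3/34.3 ≈ 0.4461.

p̂_MAP = 0.4461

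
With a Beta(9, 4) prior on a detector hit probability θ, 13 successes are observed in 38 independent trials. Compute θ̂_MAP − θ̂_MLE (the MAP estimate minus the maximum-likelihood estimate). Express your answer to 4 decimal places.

MAP − MLE = 0.0865

Posterior is Beta(22, 29); MAP = (22−1)/(51−2) = 21/49 ≈ 0.42857.
MLE ignores the prior: θ̂_MLE = k/n = 13/38 ≈ 0.34211.
Difference = 21/49 − 13/38 = 23/266 ≈ 0.0865.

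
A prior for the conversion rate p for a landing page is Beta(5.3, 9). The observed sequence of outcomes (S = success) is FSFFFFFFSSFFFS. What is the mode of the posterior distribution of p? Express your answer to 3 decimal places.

p̂_MAP = 0.316

Prior: Beta(5.3, 9).
Data: 4 successes in 14 trials (from the sequence). The binomial likelihood contributes p^4(1−p)^10, so the posterior is Beta(5.3+4, 9+10) = Beta(9.3, 19).
For Beta(a, b) with a, b > 1 the mode is (a−1)/(a+b−2) = 8.3/26.3 ≈ 0.316.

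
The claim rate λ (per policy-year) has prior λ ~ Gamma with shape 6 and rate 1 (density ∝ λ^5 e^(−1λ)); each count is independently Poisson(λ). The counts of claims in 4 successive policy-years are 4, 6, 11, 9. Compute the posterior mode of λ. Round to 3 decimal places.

Σxᵢ = 4+6+11+9 = 30, with n = 4.
Posterior ∝ λ^5e^(−1λ) · λ^30e^(−4λ) = λ^35e^(−5λ), i.e. Gamma(shape=36, rate=5).
The mode of a Gamma(a, b) with a ≥ 1 (shape–rate) is (a−1)/b = 35/5 ≈ 7.000.

λ̂_MAP = 7.000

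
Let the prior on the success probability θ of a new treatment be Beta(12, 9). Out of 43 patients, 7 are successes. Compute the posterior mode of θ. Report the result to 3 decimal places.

Prior: Beta(12, 9).
Data: 7 successes in 43 trials. The binomial likelihood contributes θ^7(1−θ)^36, so the posterior is Beta(12+7, 9+36) = Beta(19, 45).
For Beta(a, b) with a, b > 1 the mode is (a−1)/(a+b−2) = 18/62 ≈ 0.290.

θ̂_MAP = 0.290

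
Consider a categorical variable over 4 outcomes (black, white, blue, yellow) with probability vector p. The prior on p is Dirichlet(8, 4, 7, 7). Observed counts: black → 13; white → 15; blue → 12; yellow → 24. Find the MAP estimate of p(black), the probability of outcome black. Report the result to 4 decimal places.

MAP estimate of p(black) = 0.2326

The posterior is Dirichlet(αᵢ + nᵢ) = Dirichlet(21, 19, 19, 31).
For a Dirichlet(a₁,…,a_K) with all aᵢ > 1, the mode has j-th component (aⱼ − 1)/(Σaᵢ − K).
Here Σaᵢ = 90 and K = 4, so p(black) = (21 − 1)/(90 − 4) = 20/86 ≈ 0.2326.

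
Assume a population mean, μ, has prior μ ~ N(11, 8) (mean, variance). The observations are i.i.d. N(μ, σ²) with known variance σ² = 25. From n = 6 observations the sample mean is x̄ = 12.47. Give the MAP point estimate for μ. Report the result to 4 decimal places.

μ̂_MAP = 11.9666

n = 6, x̄ = 12.47.
For a Normal prior and Normal likelihood with known variance, the posterior is Normal; its mode equals its mean, the precision-weighted average.
Prior precision 1/σ₀² = 1/8 = 0.125; data precision n/σ² = 6/25 = 0.24.
μ̂ = (0.125·11 + 0.24·12.47) / (0.125 + 0.24) = 4.3678/0.365 = 21839/1825 ≈ 11.9666.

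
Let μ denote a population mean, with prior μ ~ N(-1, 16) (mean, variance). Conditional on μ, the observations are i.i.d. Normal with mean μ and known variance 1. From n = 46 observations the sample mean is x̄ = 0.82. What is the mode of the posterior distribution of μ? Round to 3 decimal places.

n = 46, x̄ = 0.82.
For a Normal prior and Normal likelihood with known variance, the posterior is Normal; its mode equals its mean, the precision-weighted average.
Prior precision 1/σ₀² = 1/16 = 0.0625; data precision n/σ² = 46/1 = 46.
μ̂ = (0.0625·(-1) + 46·0.82) / (0.0625 + 46) = 37.6575/46.0625 = 15063/18425 ≈ 0.818.

μ̂_MAP = 0.818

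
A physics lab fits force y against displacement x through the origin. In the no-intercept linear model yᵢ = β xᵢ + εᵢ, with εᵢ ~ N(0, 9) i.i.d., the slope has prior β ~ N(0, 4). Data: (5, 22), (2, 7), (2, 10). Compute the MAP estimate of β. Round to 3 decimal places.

β̂_MAP = 4.085

log p(β | y) = −Σ(yᵢ − βxᵢ)²/(2·9) − β²/(2·4) + const.
Setting the derivative to zero: Σxᵢ(yᵢ − βxᵢ)/9 − β/4 = 0, so β = Σxᵢyᵢ / (Σxᵢ² + σ²/τ²).
Σxᵢyᵢ = 5·22 + 2·7 + 2·10 = 144; Σxᵢ² = 33; σ²/τ² = 2.25.
β̂_MAP = 144 / (33 + 2.25) = 144/35.25 ≈ 4.085.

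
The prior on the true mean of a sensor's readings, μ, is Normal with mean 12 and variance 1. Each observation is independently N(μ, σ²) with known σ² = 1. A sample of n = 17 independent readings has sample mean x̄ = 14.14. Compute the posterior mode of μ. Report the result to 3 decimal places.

μ̂_MAP = 14.021

n = 17, x̄ = 14.14.
For a Normal prior and Normal likelihood with known variance, the posterior is Normal; its mode equals its mean, the precision-weighted average.
Prior precision 1/σ₀² = 1/1 = 1; data precision n/σ² = 17/1 = 17.
μ̂ = (1·12 + 17·14.14) / (1 + 17) = 252.38/18 = 12619/900 ≈ 14.021.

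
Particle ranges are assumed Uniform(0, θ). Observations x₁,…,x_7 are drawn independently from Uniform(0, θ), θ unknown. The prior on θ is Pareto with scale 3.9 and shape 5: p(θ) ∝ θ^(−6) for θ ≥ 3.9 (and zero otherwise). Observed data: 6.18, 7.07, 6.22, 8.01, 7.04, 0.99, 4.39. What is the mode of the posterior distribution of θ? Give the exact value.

The Uniform(0, θ) likelihood is θ^(−n) for θ ≥ max(xᵢ), zero otherwise. Here max(xᵢ) = 8.01.
Posterior ∝ θ^(−6) · θ^(−7) = θ^(−13) on θ ≥ max(3.9, 8.01) = 8.01.
This density is strictly decreasing in θ, so the posterior mode lies at the lower boundary of the support.

θ̂_MAP = 8.01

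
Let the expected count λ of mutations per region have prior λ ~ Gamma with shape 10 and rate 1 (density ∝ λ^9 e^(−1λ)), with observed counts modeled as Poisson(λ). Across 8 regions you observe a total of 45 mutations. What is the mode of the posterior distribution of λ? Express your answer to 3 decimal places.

λ̂_MAP = 6.000

Σxᵢ = 45, n = 8.
Posterior ∝ λ^9e^(−1λ) · λ^45e^(−8λ) = λ^54e^(−9λ), i.e. Gamma(shape=55, rate=9).
The mode of a Gamma(a, b) with a ≥ 1 (shape–rate) is (a−1)/b = 54/9 ≈ 6.000.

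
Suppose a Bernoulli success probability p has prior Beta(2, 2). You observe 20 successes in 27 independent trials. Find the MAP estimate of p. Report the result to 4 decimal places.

Prior: Beta(2, 2).
Data: 20 successes in 27 trials. The binomial likelihood contributes p^20(1−p)^7, so the posterior is Beta(2+20, 2+7) = Beta(22, 9).
For Beta(a, b) with a, b > 1 the mode is (a−1)/(a+b−2) = 21/29 ≈ 0.7241.

p̂_MAP = 0.7241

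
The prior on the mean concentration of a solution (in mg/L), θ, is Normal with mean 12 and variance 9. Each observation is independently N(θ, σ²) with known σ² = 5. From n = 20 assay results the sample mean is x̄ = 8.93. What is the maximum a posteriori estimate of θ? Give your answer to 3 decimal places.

θ̂_MAP = 9.013

n = 20, x̄ = 8.93.
For a Normal prior and Normal likelihood with known variance, the posterior is Normal; its mode equals its mean, the precision-weighted average.
Prior precision 1/σ₀² = 1/9; data precision n/σ² = 20/5 = 4.
θ̂ = ((1/9)·12 + 4·8.93) / (1/9 + 4) = (2779/75)/(37/9) = 8337/925 ≈ 9.013.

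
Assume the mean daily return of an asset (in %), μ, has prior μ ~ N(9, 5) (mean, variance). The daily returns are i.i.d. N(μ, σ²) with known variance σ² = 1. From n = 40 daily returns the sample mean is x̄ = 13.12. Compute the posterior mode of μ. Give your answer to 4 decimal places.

μ̂_MAP = 13.0995

n = 40, x̄ = 13.12.
For a Normal prior and Normal likelihood with known variance, the posterior is Normal; its mode equals its mean, the precision-weighted average.
Prior precision 1/σ₀² = 1/5 = 0.2; data precision n/σ² = 40/1 = 40.
μ̂ = (0.2·9 + 40·13.12) / (0.2 + 40) = 526.6/40.2 = 2633/201 ≈ 13.0995.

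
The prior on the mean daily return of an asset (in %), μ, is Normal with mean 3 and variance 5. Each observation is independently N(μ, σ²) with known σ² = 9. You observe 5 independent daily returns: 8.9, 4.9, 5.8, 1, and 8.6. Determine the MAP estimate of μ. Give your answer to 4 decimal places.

μ̂_MAP = 5.0882

n = 5; x̄ = (8.9 + 4.9 + 5.8 + 1 + 8.6)/5 = 29.2/5 = 5.84.
For a Normal prior and Normal likelihood with known variance, the posterior is Normal; its mode equals its mean, the precision-weighted average.
Prior precision 1/σ₀² = 1/5 = 0.2; data precision n/σ² = 5/9.
μ̂ = (0.2·3 + (5/9)·5.84) / (0.2 + 5/9) = (173/45)/(34/45) = 173/34 ≈ 5.0882.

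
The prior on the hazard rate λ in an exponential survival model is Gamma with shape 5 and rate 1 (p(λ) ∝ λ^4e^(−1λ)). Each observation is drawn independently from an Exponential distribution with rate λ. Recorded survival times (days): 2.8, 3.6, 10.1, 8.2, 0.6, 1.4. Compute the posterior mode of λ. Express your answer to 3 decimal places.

λ̂_MAP = 0.361

The Exponential(rate=λ) likelihood is ∝ λ^n e^(−λΣtᵢ). Here n = 6 and Σtᵢ = 2.8 + 3.6 + 10.1 + 8.2 + 0.6 + 1.4 = 26.7.
Posterior ∝ λ^4e^(−1λ) · λ^6e^(−26.7λ) = λ^10e^(−27.7λ), i.e. Gamma(11, 27.7).
Mode = (a−1)/b = 10/27.7 ≈ 0.361.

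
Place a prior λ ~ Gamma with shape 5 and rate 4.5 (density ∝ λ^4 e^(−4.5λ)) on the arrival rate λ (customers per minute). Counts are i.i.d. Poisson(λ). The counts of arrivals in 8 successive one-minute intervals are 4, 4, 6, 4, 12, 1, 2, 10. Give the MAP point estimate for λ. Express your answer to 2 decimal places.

λ̂_MAP = 3.76

Σxᵢ = 4+4+6+4+12+1+2+10 = 43, with n = 8.
Posterior ∝ λ^4e^(−4.5λ) · λ^43e^(−8λ) = λ^47e^(−12.5λ), i.e. Gamma(shape=48, rate=12.5).
The mode of a Gamma(a, b) with a ≥ 1 (shape–rate) is (a−1)/b = 47/12.5 ≈ 3.76.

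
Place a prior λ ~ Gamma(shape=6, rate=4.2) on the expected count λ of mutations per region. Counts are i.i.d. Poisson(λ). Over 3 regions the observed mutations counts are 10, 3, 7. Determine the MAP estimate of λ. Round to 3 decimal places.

Σxᵢ = 10+3+7 = 20, with n = 3.
Posterior ∝ λ^5e^(−4.2λ) · λ^20e^(−3λ) = λ^25e^(−7.2λ), i.e. Gamma(shape=26, rate=7.2).
The mode of a Gamma(a, b) with a ≥ 1 (shape–rate) is (a−1)/b = 25/7.2 ≈ 3.472.

λ̂_MAP = 3.472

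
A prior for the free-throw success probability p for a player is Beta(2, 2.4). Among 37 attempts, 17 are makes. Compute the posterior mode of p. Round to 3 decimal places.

p̂_MAP = 0.457

Prior: Beta(2, 2.4).
Data: 17 successes in 37 trials. The binomial likelihood contributes p^17(1−p)^20, so the posterior is Beta(2+17, 2.4+20) = Beta(19, 22.4).
For Beta(a, b) with a, b > 1 the mode is (a−1)/(a+b−2) = 18/39.4 ≈ 0.457.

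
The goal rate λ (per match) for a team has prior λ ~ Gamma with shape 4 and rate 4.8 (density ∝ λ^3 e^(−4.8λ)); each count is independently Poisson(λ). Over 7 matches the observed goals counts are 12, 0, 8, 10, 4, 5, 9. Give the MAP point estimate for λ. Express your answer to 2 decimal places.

λ̂_MAP = 4.32

Σxᵢ = 12+0+8+10+4+5+9 = 48, with n = 7.
Posterior ∝ λ^3e^(−4.8λ) · λ^48e^(−7λ) = λ^51e^(−11.8λ), i.e. Gamma(shape=52, rate=11.8).
The mode of a Gamma(a, b) with a ≥ 1 (shape–rate) is (a−1)/b = 51/11.8 ≈ 4.32.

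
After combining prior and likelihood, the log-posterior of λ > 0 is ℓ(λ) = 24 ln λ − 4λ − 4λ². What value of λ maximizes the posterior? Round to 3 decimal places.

ℓ'(λ) = 24/λ − 4 − 8λ. Setting this to zero and multiplying by λ: 8λ² + 4λ − 24 = 0.
λ = (−4 + √(4² + 4·8·24)) / (2·8) = (−4 + √784) / 16 = (−4 + 28)/16 = 3/2.
ℓ''(λ) = −24/λ² − 8 < 0, confirming a maximum.

λ̂_MAP = 1.500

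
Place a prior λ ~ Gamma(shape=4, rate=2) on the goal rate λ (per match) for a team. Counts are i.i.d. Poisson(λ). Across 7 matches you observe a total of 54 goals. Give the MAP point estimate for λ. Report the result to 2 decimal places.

Σxᵢ = 54, n = 7.
Posterior ∝ λ^3e^(−2λ) · λ^54e^(−7λ) = λ^57e^(−9λ), i.e. Gamma(shape=58, rate=9).
The mode of a Gamma(a, b) with a ≥ 1 (shape–rate) is (a−1)/b = 57/9 ≈ 6.33.

λ̂_MAP = 6.33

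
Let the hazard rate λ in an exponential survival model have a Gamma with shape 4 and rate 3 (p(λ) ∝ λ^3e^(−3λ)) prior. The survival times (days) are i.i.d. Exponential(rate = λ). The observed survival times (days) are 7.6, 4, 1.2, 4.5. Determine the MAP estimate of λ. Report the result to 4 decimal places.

λ̂_MAP = 0.3448

The Exponential(rate=λ) likelihood is ∝ λ^n e^(−λΣtᵢ). Here n = 4 and Σtᵢ = 7.6 + 4 + 1.2 + 4.5 = 17.3.
Posterior ∝ λ^3e^(−3λ) · λ^4e^(−17.3λ) = λ^7e^(−20.3λ), i.e. Gamma(8, 20.3).
Mode = (a−1)/b = 7/20.3 ≈ 0.3448.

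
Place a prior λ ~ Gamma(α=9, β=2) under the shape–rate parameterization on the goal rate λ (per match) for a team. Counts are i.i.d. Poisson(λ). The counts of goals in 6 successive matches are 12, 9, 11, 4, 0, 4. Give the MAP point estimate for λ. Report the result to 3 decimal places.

Σxᵢ = 12+9+11+4+0+4 = 40, with n = 6.
Posterior ∝ λ^8e^(−2λ) · λ^40e^(−6λ) = λ^48e^(−8λ), i.e. Gamma(shape=49, rate=8).
The mode of a Gamma(a, b) with a ≥ 1 (shape–rate) is (a−1)/b = 48/8 ≈ 6.000.

λ̂_MAP = 6.000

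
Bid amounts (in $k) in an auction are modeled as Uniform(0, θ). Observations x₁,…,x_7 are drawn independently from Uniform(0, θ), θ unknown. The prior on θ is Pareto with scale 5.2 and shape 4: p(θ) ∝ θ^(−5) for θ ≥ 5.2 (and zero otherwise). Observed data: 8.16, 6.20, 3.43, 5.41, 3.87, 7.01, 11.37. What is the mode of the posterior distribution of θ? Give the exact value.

θ̂_MAP = 11.37

The Uniform(0, θ) likelihood is θ^(−n) for θ ≥ max(xᵢ), zero otherwise. Here max(xᵢ) = 11.37.
Posterior ∝ θ^(−5) · θ^(−7) = θ^(−12) on θ ≥ max(5.2, 11.37) = 11.37.
This density is strictly decreasing in θ, so the posterior mode lies at the lower boundary of the support.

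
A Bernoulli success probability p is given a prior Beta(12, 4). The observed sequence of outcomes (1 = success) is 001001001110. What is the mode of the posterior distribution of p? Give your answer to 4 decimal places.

Prior: Beta(12, 4).
Data: 5 successes in 12 trials (from the sequence). The binomial likelihood contributes p^5(1−p)^7, so the posterior is Beta(12+5, 4+7) = Beta(17, 11).
For Beta(a, b) with a, b > 1 the mode is (a−1)/(a+b−2) = 16/26 ≈ 0.6154.

p̂_MAP = 0.6154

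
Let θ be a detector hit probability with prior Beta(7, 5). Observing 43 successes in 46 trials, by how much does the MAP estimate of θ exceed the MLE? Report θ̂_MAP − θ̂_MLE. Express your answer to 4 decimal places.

MAP − MLE = -0.0598

Posterior is Beta(50, 8); MAP = (50−1)/(58−2) = 49/56 ≈ 0.87500.
MLE ignores the prior: θ̂_MLE = k/n = 43/46 ≈ 0.93478.
Difference = 49/56 − 43/46 = -11/184 ≈ -0.0598.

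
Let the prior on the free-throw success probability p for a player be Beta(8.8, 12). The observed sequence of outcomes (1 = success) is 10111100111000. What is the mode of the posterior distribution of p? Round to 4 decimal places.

Prior: Beta(8.8, 12).
Data: 8 successes in 14 trials (from the sequence). The binomial likelihood contributes p^8(1−p)^6, so the posterior is Beta(8.8+8, 12+6) = Beta(16.8, 18).
For Beta(a, b) with a, b > 1 the mode is (a−1)/(a+b−2) = 15.8/32.8 ≈ 0.4817.

p̂_MAP = 0.4817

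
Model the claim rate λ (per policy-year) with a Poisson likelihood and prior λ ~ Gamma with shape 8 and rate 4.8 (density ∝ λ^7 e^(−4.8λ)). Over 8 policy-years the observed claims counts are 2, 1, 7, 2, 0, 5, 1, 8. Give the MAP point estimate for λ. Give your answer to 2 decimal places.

λ̂_MAP = 2.58

Σxᵢ = 2+1+7+2+0+5+1+8 = 26, with n = 8.
Posterior ∝ λ^7e^(−4.8λ) · λ^26e^(−8λ) = λ^33e^(−12.8λ), i.e. Gamma(shape=34, rate=12.8).
The mode of a Gamma(a, b) with a ≥ 1 (shape–rate) is (a−1)/b = 33/12.8 ≈ 2.58.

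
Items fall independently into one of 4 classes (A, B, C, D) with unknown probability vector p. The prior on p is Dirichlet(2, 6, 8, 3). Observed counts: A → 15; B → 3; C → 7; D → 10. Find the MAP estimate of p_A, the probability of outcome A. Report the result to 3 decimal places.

MAP estimate of p_A = 0.320

The posterior is Dirichlet(αᵢ + nᵢ) = Dirichlet(17, 9, 15, 13).
For a Dirichlet(a₁,…,a_K) with all aᵢ > 1, the mode has j-th component (aⱼ − 1)/(Σaᵢ − K).
Here Σaᵢ = 54 and K = 4, so p_A = (17 − 1)/(54 − 4) = 16/50 ≈ 0.320.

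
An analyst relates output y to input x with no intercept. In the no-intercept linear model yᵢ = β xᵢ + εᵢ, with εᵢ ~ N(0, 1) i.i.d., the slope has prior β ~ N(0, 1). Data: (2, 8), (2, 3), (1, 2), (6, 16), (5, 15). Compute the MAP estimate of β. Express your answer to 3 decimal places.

log p(β | y) = −Σ(yᵢ − βxᵢ)²/(2·1) − β²/(2·1) + const.
Setting the derivative to zero: Σxᵢ(yᵢ − βxᵢ)/1 − β/1 = 0, so β = Σxᵢyᵢ / (Σxᵢ² + σ²/τ²).
Σxᵢyᵢ = 2·8 + 2·3 + 1·2 + 6·16 + 5·15 = 195; Σxᵢ² = 70; σ²/τ² = 1.
β̂_MAP = 195 / (70 + 1) = 195/71 ≈ 2.746.

β̂_MAP = 2.746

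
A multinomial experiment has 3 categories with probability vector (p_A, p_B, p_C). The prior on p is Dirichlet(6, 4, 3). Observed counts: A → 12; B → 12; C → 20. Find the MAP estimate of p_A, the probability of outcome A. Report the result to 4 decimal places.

The posterior is Dirichlet(αᵢ + nᵢ) = Dirichlet(18, 16, 23).
For a Dirichlet(a₁,…,a_K) with all aᵢ > 1, the mode has j-th component (aⱼ − 1)/(Σaᵢ − K).
Here Σaᵢ = 57 and K = 3, so p_A = (18 − 1)/(57 − 3) = 17/54 ≈ 0.3148.

MAP estimate of p_A = 0.3148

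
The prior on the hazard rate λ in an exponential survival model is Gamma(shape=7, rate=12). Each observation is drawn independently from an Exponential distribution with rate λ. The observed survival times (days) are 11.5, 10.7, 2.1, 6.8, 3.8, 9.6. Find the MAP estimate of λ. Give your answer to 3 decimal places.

The Exponential(rate=λ) likelihood is ∝ λ^n e^(−λΣtᵢ). Here n = 6 and Σtᵢ = 11.5 + 10.7 + 2.1 + 6.8 + 3.8 + 9.6 = 44.5.
Posterior ∝ λ^6e^(−12λ) · λ^6e^(−44.5λ) = λ^12e^(−56.5λ), i.e. Gamma(13, 56.5).
Mode = (a−1)/b = 12/56.5 ≈ 0.212.

λ̂_MAP = 0.212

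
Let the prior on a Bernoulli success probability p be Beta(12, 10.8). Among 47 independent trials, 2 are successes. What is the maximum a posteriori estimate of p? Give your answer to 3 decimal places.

Prior: Beta(12, 10.8).
Data: 2 successes in 47 trials. The binomial likelihood contributes p^2(1−p)^45, so the posterior is Beta(12+2, 10.8+45) = Beta(14, 55.8).
For Beta(a, b) with a, b > 1 the mode is (a−1)/(a+b−2) = 13/67.8 ≈ 0.192.

p̂_MAP = 0.192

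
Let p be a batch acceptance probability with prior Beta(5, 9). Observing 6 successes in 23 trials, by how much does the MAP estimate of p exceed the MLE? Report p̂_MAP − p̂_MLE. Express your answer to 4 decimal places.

Posterior is Beta(11, 26); MAP = (11−1)/(37−2) = 10/35 ≈ 0.28571.
MLE ignores the prior: p̂_MLE = k/n = 6/23 ≈ 0.26087.
Difference = 10/35 − 6/23 = 4/161 ≈ 0.0248.

MAP − MLE = 0.0248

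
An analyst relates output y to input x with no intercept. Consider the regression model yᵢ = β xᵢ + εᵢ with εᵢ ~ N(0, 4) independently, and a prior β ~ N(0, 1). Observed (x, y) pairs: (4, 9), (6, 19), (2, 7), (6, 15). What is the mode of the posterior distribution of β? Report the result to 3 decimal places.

β̂_MAP = 2.646

log p(β | y) = −Σ(yᵢ − βxᵢ)²/(2·4) − β²/(2·1) + const.
Setting the derivative to zero: Σxᵢ(yᵢ − βxᵢ)/4 − β/1 = 0, so β = Σxᵢyᵢ / (Σxᵢ² + σ²/τ²).
Σxᵢyᵢ = 4·9 + 6·19 + 2·7 + 6·15 = 254; Σxᵢ² = 92; σ²/τ² = 4.
β̂_MAP = 254 / (92 + 4) = 254/96 ≈ 2.646.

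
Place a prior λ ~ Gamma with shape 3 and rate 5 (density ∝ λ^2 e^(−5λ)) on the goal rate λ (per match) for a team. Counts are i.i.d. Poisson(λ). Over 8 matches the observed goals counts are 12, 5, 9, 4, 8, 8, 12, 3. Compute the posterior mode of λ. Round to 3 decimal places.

Σxᵢ = 12+5+9+4+8+8+12+3 = 61, with n = 8.
Posterior ∝ λ^2e^(−5λ) · λ^61e^(−8λ) = λ^63e^(−13λ), i.e. Gamma(shape=64, rate=13).
The mode of a Gamma(a, b) with a ≥ 1 (shape–rate) is (a−1)/b = 63/13 ≈ 4.846.

λ̂_MAP = 4.846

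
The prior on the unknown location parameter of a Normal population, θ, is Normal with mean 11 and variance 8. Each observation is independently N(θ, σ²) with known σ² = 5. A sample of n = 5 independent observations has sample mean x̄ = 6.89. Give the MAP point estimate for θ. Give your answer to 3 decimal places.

n = 5, x̄ = 6.89.
For a Normal prior and Normal likelihood with known variance, the posterior is Normal; its mode equals its mean, the precision-weighted average.
Prior precision 1/σ₀² = 1/8 = 0.125; data precision n/σ² = 5/5 = 1.
θ̂ = (0.125·11 + 1·6.89) / (0.125 + 1) = 8.265/1.125 = 551/75 ≈ 7.347.

θ̂_MAP = 7.347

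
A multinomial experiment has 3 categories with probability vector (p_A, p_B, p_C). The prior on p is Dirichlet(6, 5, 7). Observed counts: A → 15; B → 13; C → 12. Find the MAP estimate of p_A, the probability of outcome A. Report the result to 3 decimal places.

MAP estimate of p_A = 0.364

The posterior is Dirichlet(αᵢ + nᵢ) = Dirichlet(21, 18, 19).
For a Dirichlet(a₁,…,a_K) with all aᵢ > 1, the mode has j-th component (aⱼ − 1)/(Σaᵢ − K).
Here Σaᵢ = 58 and K = 3, so p_A = (21 − 1)/(58 − 3) = 20/55 ≈ 0.364.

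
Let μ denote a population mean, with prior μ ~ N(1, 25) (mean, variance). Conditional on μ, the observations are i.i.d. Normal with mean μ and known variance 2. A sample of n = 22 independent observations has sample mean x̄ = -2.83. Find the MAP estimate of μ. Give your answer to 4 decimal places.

n = 22, x̄ = -2.83.
For a Normal prior and Normal likelihood with known variance, the posterior is Normal; its mode equals its mean, the precision-weighted average.
Prior precision 1/σ₀² = 1/25 = 0.04; data precision n/σ² = 22/2 = 11.
μ̂ = (0.04·1 + 11·(-2.83)) / (0.04 + 11) = (-31.09)/11.04 = -3109/1104 ≈ -2.8161.

μ̂_MAP = -2.8161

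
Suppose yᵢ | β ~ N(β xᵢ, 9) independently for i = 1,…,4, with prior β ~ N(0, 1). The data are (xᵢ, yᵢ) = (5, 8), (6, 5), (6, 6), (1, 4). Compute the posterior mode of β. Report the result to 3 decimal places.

log p(β | y) = −Σ(yᵢ − βxᵢ)²/(2·9) − β²/(2·1) + const.
Setting the derivative to zero: Σxᵢ(yᵢ − βxᵢ)/9 − β/1 = 0, so β = Σxᵢyᵢ / (Σxᵢ² + σ²/τ²).
Σxᵢyᵢ = 5·8 + 6·5 + 6·6 + 1·4 = 110; Σxᵢ² = 98; σ²/τ² = 9.
β̂_MAP = 110 / (98 + 9) = 110/107 ≈ 1.028.

β̂_MAP = 1.028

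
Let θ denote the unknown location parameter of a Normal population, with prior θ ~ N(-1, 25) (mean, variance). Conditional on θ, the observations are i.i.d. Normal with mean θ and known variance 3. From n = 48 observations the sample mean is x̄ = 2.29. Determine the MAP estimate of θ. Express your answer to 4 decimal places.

n = 48, x̄ = 2.29.
For a Normal prior and Normal likelihood with known variance, the posterior is Normal; its mode equals its mean, the precision-weighted average.
Prior precision 1/σ₀² = 1/25 = 0.04; data precision n/σ² = 48/3 = 16.
θ̂ = (0.04·(-1) + 16·2.29) / (0.04 + 16) = 36.6/16.04 = 915/401 ≈ 2.2818.

θ̂_MAP = 2.2818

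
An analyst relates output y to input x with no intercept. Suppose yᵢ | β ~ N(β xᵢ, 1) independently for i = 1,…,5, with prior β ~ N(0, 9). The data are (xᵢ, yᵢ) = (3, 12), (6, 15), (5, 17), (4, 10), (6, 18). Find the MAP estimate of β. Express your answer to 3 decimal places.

log p(β | y) = −Σ(yᵢ − βxᵢ)²/(2·1) − β²/(2·9) + const.
Setting the derivative to zero: Σxᵢ(yᵢ − βxᵢ)/1 − β/9 = 0, so β = Σxᵢyᵢ / (Σxᵢ² + σ²/τ²).
Σxᵢyᵢ = 3·12 + 6·15 + 5·17 + 4·10 + 6·18 = 359; Σxᵢ² = 122; σ²/τ² = 1/9.
β̂_MAP = 359 / (122 + 1/9) = 359/(1099/9) = 3231/1099 ≈ 2.940.

β̂_MAP = 2.940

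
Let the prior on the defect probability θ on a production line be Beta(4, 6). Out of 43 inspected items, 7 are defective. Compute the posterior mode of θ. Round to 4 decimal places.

Prior: Beta(4, 6).
Data: 7 successes in 43 trials. The binomial likelihood contributes θ^7(1−θ)^36, so the posterior is Beta(4+7, 6+36) = Beta(11, 42).
For Beta(a, b) with a, b > 1 the mode is (a−1)/(a+b−2) = 10/51 ≈ 0.1961.

θ̂_MAP = 0.1961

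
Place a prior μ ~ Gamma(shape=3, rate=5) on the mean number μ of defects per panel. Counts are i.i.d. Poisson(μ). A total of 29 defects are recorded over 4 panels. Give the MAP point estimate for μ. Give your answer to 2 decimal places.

μ̂_MAP = 3.44

Σxᵢ = 29, n = 4.
Posterior ∝ μ^2e^(−5μ) · μ^29e^(−4μ) = μ^31e^(−9μ), i.e. Gamma(shape=32, rate=9).
The mode of a Gamma(a, b) with a ≥ 1 (shape–rate) is (a−1)/b = 31/9 ≈ 3.44.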